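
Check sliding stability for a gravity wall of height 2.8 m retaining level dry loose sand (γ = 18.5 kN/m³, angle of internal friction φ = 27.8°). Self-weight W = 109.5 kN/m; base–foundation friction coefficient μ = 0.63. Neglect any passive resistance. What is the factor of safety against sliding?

K_a = tan²(45° − 27.8°/2) = 0.3639.
P_a = ½K_aγH² = 0.5×0.3639×18.5×2.8² = 26.39 kN/m, acting at H/3 = 0.9333 m above the base.
FS_sliding = μW / P_a = 0.63×109.5 / 26.39 = 2.614.

2.61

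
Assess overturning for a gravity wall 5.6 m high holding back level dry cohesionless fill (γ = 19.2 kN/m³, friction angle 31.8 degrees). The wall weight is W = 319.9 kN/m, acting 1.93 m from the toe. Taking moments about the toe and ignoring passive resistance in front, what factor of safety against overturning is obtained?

K_a = tan²(45° − 31.8°/2) = 0.3098.
P_a = ½K_aγH² = 0.5×0.3098×19.2×5.6² = 93.27 kN/m, acting at H/3 = 1.867 m above the base.
Overturning moment M_o = P_a × H/3 = 93.27 × 1.867 = 174.1.
Resisting moment M_r = W × 1.93 = 319.9 × 1.93 = 617.4.
FS_overturning = M_r/M_o = 617.4/174.1 = 3.546.

3.55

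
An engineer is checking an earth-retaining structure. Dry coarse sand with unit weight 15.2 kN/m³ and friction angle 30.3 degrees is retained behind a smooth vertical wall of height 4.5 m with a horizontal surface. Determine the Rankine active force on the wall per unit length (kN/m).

50.7 kN/m

K_a = tan²(45° − φ/2) = 0.3293.
P_a = ½ K_a γ H² = 0.5 × 0.3293 × 15.2 × 4.5² = 50.68 kN/m.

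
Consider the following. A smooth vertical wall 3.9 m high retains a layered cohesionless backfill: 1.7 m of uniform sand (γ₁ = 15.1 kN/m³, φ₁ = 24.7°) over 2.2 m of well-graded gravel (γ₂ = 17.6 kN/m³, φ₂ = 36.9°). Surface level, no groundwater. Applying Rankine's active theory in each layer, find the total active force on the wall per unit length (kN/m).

33.7 kN/m

K_a1 = tan²(45°−24.7°/2) = 0.4106; K_a2 = tan²(45°−36.9°/2) = 0.2497.
Layer 1: σ at base = K_a1 γ₁ h₁ = 10.54 kPa; P₁ = ½×10.54×1.7 = 8.958.
Layer 2: σ_v at top = γ₁h₁ = 25.67; σ_h top = K_a2×25.67 = 6.409; σ_h base = K_a2×(25.67+17.6×2.2) = 16.08.
P₂ = ½(6.409+16.08)×2.2 = 24.73. Total P_a = 8.958+24.73 = 33.69 kN/m.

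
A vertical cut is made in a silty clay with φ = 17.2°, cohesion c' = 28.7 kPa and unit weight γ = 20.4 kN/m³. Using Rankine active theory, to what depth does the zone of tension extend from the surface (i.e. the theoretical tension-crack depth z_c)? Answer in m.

K_a = tan²(45° − 17.2°/2) = 0.5436; √K_a = 0.7373.
The active pressure is zero where K_a γ z = 2c√K_a, so z_c = 2c/(γ√K_a) = 2×28.7/(20.4×0.7373) = 3.816 m.

3.82 m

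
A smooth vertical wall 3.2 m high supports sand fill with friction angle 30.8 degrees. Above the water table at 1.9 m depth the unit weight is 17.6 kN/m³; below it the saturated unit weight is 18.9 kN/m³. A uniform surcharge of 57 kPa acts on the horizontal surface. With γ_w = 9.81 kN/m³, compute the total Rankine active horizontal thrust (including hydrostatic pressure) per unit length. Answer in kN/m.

K_a = tan²(45° − φ/2) = 0.3227.
γ' = 18.9 − 9.81 = 9.090 kN/m³. h₂ = H − d_w = 1.3 m.
σ'_h: at surface K_a·q = 18.39; at WT K_a(q+γd_w) = 29.19; at base K_a(q+γd_w+γ'h₂) = 33.00 kPa.
P₁ = ½(18.39+29.19)×1.9 = 45.20; P₂ = ½(29.19+33.00)×1.3 = 40.42; P_w = ½γ_w h₂² = 8.289.
Total = 45.20+40.42+8.289 = 93.91 kN/m.

93.9 kN/m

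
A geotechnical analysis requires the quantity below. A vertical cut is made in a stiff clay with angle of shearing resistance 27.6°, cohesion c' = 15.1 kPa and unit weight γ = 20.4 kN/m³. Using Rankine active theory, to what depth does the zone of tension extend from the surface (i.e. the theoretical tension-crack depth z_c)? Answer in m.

2.44 m

K_a = tan²(45° − 27.6°/2) = 0.3668; √K_a = 0.6056.
The active pressure is zero where K_a γ z = 2c√K_a, so z_c = 2c/(γ√K_a) = 2×15.1/(20.4×0.6056) = 2.444 m.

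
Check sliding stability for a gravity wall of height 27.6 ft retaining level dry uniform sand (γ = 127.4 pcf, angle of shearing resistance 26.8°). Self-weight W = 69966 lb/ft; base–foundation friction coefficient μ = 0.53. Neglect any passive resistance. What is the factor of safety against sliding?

2.02

K_a = tan²(45° − 26.8°/2) = 0.3785.
P_a = ½K_aγH² = 0.5×0.3785×127.4×27.6² = 18370 lb/ft, acting at H/3 = 9.200 ft above the base.
FS_sliding = μW / P_a = 0.53×69966 / 18370 = 2.019.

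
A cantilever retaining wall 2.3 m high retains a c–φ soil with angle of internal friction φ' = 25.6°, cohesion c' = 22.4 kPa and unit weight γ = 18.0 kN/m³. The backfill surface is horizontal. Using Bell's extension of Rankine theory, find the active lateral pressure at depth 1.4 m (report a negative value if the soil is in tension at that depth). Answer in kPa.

K_a = (1 − sin φ)/(1 + sin φ) = 0.3966.
σ_a = K_a γ z − 2c√K_a = 0.3966×18.0×1.4 − 2×22.4×0.6297 = -18.22 kPa.

-18.2 kPa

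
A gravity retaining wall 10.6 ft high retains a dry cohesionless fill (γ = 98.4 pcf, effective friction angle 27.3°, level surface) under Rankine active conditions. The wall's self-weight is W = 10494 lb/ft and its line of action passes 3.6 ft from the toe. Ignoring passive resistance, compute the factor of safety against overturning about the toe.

5.21

K_a = tan²(45° − 27.3°/2) = 0.3711.
P_a = ½K_aγH² = 0.5×0.3711×98.4×10.6² = 2052 lb/ft, acting at H/3 = 3.533 ft above the base.
Overturning moment M_o = P_a × H/3 = 2052 × 3.533 = 7249.
Resisting moment M_r = W × 3.6 = 10494 × 3.6 = 37780.
FS_overturning = M_r/M_o = 37780/7249 = 5.211.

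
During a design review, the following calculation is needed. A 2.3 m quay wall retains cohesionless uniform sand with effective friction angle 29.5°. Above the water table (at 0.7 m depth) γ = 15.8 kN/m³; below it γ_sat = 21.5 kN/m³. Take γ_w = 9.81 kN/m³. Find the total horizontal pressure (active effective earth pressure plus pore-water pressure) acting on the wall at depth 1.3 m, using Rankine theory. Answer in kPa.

12.0 kPa

K_a = (1 − sin φ)/(1 + sin φ) = 0.3401.
γ' = 21.5 − 9.81 = 11.69 kN/m³.
Effective vertical stress at 1.3 m: σ'_v = 15.8×0.7 + 11.69×0.600 = 18.07 kPa.
σ'_h = K_a σ'_v = 0.3401 × 18.07 = 6.147 kPa; u = γ_w × 0.600 = 5.886 kPa.
Total σ_h = 6.147 + 5.886 = 12.03 kPa.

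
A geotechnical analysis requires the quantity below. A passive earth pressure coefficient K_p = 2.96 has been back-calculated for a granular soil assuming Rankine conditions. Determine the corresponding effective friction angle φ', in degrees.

K_p = (1+sin φ)/(1−sin φ) ⇒ sin φ = (K_p − 1)/(K_p + 1) = 0.4949.
φ = arcsin(0.4949) = 29.67°.

29.7°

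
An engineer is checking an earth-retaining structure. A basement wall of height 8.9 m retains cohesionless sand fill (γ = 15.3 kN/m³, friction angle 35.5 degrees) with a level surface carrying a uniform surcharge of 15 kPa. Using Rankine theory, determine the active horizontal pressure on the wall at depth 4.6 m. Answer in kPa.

K_a = (1 − sin φ)/(1 + sin φ) = 0.2653.
σ_v = γz + q = 15.3 × 4.6 + 15 = 85.38 kPa.
σ_h = K_a σ_v = 0.2653 × 85.38 = 22.65 kPa.

22.6 kPa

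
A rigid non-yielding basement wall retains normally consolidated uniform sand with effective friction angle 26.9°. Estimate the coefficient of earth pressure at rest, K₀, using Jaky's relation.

0.548

K₀ = 1 − sin φ' = 1 − sin 26.9° = 0.5476.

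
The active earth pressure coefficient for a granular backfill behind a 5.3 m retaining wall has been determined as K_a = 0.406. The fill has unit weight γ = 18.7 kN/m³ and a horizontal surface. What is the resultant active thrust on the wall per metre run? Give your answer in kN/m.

107 kN/m

P = ½ K_a γ H² = 0.5 × 0.406 × 18.7 × 5.3² = 106.6 kN/m.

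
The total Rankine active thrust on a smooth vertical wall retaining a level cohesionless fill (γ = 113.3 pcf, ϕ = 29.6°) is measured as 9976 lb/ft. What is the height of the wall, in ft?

K_a = 0.3387. P_a = ½ K_a γ H² ⇒ H = √(2P_a/(K_a γ)).
H = √(2×9976/(0.3387×113.3)) = 22.80 ft.

22.8 ft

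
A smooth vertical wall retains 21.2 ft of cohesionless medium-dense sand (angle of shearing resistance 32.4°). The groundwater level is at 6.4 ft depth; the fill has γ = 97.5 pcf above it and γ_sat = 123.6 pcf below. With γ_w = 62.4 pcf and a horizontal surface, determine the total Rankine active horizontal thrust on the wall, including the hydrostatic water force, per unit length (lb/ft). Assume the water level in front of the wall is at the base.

12300 lb/ft

K_a = tan²(45° − φ/2) = 0.3022.
γ' = 123.6 − 62.4 = 61.20 pcf. Depth below WT = 14.8 ft.
σ'_h at WT = K_a γ d_w = 188.6 psf; at base = 188.6 + K_a γ' × 14.8 = 462.3 psf.
P₁ (0–6.4 ft) = ½×188.6×6.4 = 603.5. P₂ (6.4–21.2 ft) = ½(188.6+462.3)×14.8 = 4817.
P_w = ½ γ_w h₂² = 0.5×62.4×14.8² = 6834. Total = 603.5+4817+6834 = 12250 lb/ft.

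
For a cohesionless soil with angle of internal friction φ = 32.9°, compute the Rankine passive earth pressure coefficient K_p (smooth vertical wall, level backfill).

3.38

K_p = (1 + sin φ)/(1 − sin φ) = tan²(45° + 32.9°/2) = 3.378.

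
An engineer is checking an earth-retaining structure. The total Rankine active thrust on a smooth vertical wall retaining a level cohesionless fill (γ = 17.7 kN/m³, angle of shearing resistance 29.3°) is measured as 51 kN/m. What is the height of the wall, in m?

4.10 m

K_a = 0.3428. P_a = ½ K_a γ H² ⇒ H = √(2P_a/(K_a γ)).
H = √(2×51/(0.3428×17.7)) = 4.100 m.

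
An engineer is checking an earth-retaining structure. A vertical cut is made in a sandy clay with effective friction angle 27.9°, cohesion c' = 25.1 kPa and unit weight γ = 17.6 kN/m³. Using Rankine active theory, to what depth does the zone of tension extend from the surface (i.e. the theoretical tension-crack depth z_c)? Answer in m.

K_a = tan²(45° − 27.9°/2) = 0.3625; √K_a = 0.6020.
The active pressure is zero where K_a γ z = 2c√K_a, so z_c = 2c/(γ√K_a) = 2×25.1/(17.6×0.6020) = 4.738 m.

4.74 m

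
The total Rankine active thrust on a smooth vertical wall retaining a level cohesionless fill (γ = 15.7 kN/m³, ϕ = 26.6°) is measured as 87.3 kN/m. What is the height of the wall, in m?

K_a = 0.3814. P_a = ½ K_a γ H² ⇒ H = √(2P_a/(K_a γ)).
H = √(2×87.3/(0.3814×15.7)) = 5.400 m.

5.40 m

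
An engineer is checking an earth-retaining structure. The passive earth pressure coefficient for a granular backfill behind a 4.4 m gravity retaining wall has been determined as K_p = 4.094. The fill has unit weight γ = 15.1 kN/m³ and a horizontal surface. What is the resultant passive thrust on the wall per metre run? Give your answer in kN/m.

P = ½ K_p γ H² = 0.5 × 4.094 × 15.1 × 4.4² = 598.4 kN/m.

598 kN/m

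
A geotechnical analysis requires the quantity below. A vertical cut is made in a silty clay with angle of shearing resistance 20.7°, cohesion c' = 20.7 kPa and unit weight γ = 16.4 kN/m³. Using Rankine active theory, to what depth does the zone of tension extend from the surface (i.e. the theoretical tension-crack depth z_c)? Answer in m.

K_a = tan²(45° − 20.7°/2) = 0.4777; √K_a = 0.6911.
The active pressure is zero where K_a γ z = 2c√K_a, so z_c = 2c/(γ√K_a) = 2×20.7/(16.4×0.6911) = 3.652 m.

3.65 m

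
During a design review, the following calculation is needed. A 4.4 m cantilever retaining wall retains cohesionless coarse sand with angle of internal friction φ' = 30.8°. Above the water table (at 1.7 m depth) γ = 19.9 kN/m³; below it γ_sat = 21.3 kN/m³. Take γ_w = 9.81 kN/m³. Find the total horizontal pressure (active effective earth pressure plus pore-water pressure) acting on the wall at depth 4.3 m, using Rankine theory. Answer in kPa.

K_a = (1 − sin φ)/(1 + sin φ) = 0.3227.
γ' = 21.3 − 9.81 = 11.49 kN/m³.
Effective vertical stress at 4.3 m: σ'_v = 19.9×1.7 + 11.49×2.60 = 63.70 kPa.
σ'_h = K_a σ'_v = 0.3227 × 63.70 = 20.56 kPa; u = γ_w × 2.60 = 25.51 kPa.
Total σ_h = 20.56 + 25.51 = 46.06 kPa.

46.1 kPa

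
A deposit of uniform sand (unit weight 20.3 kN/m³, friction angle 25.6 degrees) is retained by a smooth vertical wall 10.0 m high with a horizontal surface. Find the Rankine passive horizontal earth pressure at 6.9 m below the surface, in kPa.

353 kPa

K_p = (1 + sin φ)/(1 − sin φ) = 2.522.
σ_h = K_p γ z = 2.522 × 20.3 × 6.9 = 353.2 kPa.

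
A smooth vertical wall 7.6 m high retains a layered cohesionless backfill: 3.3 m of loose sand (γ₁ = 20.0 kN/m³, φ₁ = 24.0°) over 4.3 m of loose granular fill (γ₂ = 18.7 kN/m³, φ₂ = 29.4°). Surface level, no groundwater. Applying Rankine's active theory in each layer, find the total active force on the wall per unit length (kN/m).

202 kN/m

K_a1 = tan²(45°−24.0°/2) = 0.4217; K_a2 = tan²(45°−29.4°/2) = 0.3415.
Layer 1: σ at base = K_a1 γ₁ h₁ = 27.83 kPa; P₁ = ½×27.83×3.3 = 45.93.
Layer 2: σ_v at top = γ₁h₁ = 66.00; σ_h top = K_a2×66.00 = 22.54; σ_h base = K_a2×(66.00+18.7×4.3) = 49.99.
P₂ = ½(22.54+49.99)×4.3 = 155.9. Total P_a = 45.93+155.9 = 201.9 kN/m.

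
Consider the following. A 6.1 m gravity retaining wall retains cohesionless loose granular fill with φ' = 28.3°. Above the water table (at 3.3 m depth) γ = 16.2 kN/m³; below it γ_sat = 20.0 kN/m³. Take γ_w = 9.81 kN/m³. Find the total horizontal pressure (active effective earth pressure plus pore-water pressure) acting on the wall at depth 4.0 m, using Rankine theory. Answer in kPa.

K_a = (1 − sin φ)/(1 + sin φ) = 0.3568.
γ' = 20.0 − 9.81 = 10.19 kN/m³.
Effective vertical stress at 4.0 m: σ'_v = 16.2×3.3 + 10.19×0.700 = 60.59 kPa.
σ'_h = K_a σ'_v = 0.3568 × 60.59 = 21.62 kPa; u = γ_w × 0.700 = 6.867 kPa.
Total σ_h = 21.62 + 6.867 = 28.48 kPa.

28.5 kPa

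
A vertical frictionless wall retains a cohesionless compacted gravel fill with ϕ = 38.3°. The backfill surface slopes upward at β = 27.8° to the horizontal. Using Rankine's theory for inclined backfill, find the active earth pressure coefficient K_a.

K_a = cos β · (cos β − √(cos²β − cos²φ)) / (cos β + √(cos²β − cos²φ)).
cos β = 0.8846, cos φ = 0.7848, √(cos²β − cos²φ) = 0.4082.
K_a = 0.8846 × (0.8846 − 0.4082)/(0.8846 + 0.4082) = 0.3260.

0.326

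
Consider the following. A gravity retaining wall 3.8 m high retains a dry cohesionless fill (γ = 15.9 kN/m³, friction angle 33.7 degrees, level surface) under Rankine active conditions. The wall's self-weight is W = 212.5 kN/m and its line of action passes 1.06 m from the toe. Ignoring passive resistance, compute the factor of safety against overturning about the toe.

5.41

K_a = tan²(45° − 33.7°/2) = 0.2863.
P_a = ½K_aγH² = 0.5×0.2863×15.9×3.8² = 32.87 kN/m, acting at H/3 = 1.267 m above the base.
Overturning moment M_o = P_a × H/3 = 32.87 × 1.267 = 41.63.
Resisting moment M_r = W × 1.06 = 212.5 × 1.06 = 225.2.
FS_overturning = M_r/M_o = 225.2/41.63 = 5.411.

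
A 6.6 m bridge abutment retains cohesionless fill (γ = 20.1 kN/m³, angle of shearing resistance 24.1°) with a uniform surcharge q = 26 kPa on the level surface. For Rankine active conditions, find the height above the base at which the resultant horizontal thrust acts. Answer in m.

2.51 m

K_a = 0.4201.
Triangular part P₁ = ½K_aγH² = 183.9 at H/3 = 2.200 m; rectangular part P₂ = K_a q H = 72.09 at H/2 = 3.300 m.
ȳ = (P₁·2.200 + P₂·3.300)/(P₁+P₂) = 2.510 m.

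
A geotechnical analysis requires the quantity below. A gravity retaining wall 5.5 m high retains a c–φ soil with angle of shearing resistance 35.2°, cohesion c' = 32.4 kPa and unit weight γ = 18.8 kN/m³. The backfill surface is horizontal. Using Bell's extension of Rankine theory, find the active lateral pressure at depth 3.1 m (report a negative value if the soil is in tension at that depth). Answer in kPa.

K_a = (1 − sin φ)/(1 + sin φ) = 0.2687.
σ_a = K_a γ z − 2c√K_a = 0.2687×18.8×3.1 − 2×32.4×0.5184 = -17.93 kPa.

-17.9 kPa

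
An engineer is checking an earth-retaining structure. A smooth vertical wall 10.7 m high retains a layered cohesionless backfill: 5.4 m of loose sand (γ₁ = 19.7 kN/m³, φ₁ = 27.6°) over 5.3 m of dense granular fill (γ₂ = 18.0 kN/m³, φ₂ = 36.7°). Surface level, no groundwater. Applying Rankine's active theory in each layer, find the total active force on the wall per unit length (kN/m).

311 kN/m

K_a1 = tan²(45°−27.6°/2) = 0.3668; K_a2 = tan²(45°−36.7°/2) = 0.2519.
Layer 1: σ at base = K_a1 γ₁ h₁ = 39.02 kPa; P₁ = ½×39.02×5.4 = 105.3.
Layer 2: σ_v at top = γ₁h₁ = 106.4; σ_h top = K_a2×106.4 = 26.79; σ_h base = K_a2×(106.4+18.0×5.3) = 50.82.
P₂ = ½(26.79+50.82)×5.3 = 205.7. Total P_a = 105.3+205.7 = 311.0 kN/m.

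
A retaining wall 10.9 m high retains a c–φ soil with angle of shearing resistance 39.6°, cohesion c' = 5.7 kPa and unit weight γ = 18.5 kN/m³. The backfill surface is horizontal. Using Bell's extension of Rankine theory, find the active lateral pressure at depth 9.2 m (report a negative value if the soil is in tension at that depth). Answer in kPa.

32.3 kPa

K_a = (1 − sin φ)/(1 + sin φ) = 0.2214.
σ_a = K_a γ z − 2c√K_a = 0.2214×18.5×9.2 − 2×5.7×0.4706 = 32.32 kPa.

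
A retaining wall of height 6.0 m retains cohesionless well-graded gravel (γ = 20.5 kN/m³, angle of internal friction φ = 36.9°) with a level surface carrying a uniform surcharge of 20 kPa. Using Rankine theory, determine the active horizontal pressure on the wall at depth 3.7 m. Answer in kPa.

23.9 kPa

K_a = (1 − sin φ)/(1 + sin φ) = 0.2497.
σ_v = γz + q = 20.5 × 3.7 + 20 = 95.85 kPa.
σ_h = K_a σ_v = 0.2497 × 95.85 = 23.93 kPa.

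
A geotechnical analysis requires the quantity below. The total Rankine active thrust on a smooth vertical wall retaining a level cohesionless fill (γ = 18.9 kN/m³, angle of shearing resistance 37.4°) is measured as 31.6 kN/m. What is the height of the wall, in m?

3.70 m

K_a = 0.2443. P_a = ½ K_a γ H² ⇒ H = √(2P_a/(K_a γ)).
H = √(2×31.6/(0.2443×18.9)) = 3.700 m.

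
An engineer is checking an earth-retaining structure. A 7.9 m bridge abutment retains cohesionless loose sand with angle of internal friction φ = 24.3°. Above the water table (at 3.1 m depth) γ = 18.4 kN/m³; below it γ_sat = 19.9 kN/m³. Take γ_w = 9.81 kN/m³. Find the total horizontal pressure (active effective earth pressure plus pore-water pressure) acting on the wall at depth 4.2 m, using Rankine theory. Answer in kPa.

39.2 kPa

K_a = (1 − sin φ)/(1 + sin φ) = 0.4169.
γ' = 19.9 − 9.81 = 10.09 kN/m³.
Effective vertical stress at 4.2 m: σ'_v = 18.4×3.1 + 10.09×1.10 = 68.14 kPa.
σ'_h = K_a σ'_v = 0.4169 × 68.14 = 28.41 kPa; u = γ_w × 1.10 = 10.79 kPa.
Total σ_h = 28.41 + 10.79 = 39.20 kPa.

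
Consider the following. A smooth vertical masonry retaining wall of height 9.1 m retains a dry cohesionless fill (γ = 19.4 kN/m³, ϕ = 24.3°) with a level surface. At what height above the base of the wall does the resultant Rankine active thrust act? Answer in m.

K_a = 0.4169.
The pressure distribution is triangular, so the resultant acts at H/3 above the base = 9.1/3 = 3.033 m.

3.03 m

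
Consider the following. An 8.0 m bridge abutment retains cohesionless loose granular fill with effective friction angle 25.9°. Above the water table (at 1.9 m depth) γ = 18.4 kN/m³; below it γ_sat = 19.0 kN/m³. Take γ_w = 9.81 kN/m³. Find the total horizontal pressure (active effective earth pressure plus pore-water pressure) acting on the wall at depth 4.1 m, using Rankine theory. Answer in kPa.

43.2 kPa

K_a = (1 − sin φ)/(1 + sin φ) = 0.3920.
γ' = 19.0 − 9.81 = 9.190 kN/m³.
Effective vertical stress at 4.1 m: σ'_v = 18.4×1.9 + 9.190×2.20 = 55.18 kPa.
σ'_h = K_a σ'_v = 0.3920 × 55.18 = 21.63 kPa; u = γ_w × 2.20 = 21.58 kPa.
Total σ_h = 21.63 + 21.58 = 43.21 kPa.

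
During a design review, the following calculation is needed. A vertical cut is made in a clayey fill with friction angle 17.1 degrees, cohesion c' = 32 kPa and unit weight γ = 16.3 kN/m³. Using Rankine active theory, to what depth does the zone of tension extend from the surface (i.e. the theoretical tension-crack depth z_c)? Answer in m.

K_a = tan²(45° − 17.1°/2) = 0.5455; √K_a = 0.7386.
The active pressure is zero where K_a γ z = 2c√K_a, so z_c = 2c/(γ√K_a) = 2×32/(16.3×0.7386) = 5.316 m.

5.32 m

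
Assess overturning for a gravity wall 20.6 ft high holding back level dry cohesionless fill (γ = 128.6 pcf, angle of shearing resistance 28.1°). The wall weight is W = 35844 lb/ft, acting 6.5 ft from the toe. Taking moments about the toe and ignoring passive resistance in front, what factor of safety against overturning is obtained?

3.46

K_a = tan²(45° − 28.1°/2) = 0.3596.
P_a = ½K_aγH² = 0.5×0.3596×128.6×20.6² = 9812 lb/ft, acting at H/3 = 6.867 ft above the base.
Overturning moment M_o = P_a × H/3 = 9812 × 6.867 = 67380.
Resisting moment M_r = W × 6.5 = 35844 × 6.5 = 233000.
FS_overturning = M_r/M_o = 233000/67380 = 3.458.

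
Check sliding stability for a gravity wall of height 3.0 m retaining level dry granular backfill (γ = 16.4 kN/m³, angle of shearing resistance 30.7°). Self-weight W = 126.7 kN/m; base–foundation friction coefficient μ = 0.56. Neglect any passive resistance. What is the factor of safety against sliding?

K_a = tan²(45° − 30.7°/2) = 0.3240.
P_a = ½K_aγH² = 0.5×0.3240×16.4×3.0² = 23.91 kN/m, acting at H/3 = 1.000 m above the base.
FS_sliding = μW / P_a = 0.56×126.7 / 23.91 = 2.967.

2.97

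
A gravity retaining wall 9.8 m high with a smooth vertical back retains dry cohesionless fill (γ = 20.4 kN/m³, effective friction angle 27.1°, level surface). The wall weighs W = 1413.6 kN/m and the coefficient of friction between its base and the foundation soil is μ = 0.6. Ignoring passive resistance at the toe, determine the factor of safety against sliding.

2.31

K_a = tan²(45° − 27.1°/2) = 0.3741.
P_a = ½K_aγH² = 0.5×0.3741×20.4×9.8² = 366.4 kN/m, acting at H/3 = 3.267 m above the base.
FS_sliding = μW / P_a = 0.6×1413.6 / 366.4 = 2.315.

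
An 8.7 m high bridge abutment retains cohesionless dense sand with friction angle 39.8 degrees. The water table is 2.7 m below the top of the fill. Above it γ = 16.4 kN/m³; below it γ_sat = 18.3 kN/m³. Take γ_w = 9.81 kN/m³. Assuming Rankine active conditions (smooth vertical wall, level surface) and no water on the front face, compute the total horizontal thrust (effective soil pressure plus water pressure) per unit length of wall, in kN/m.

K_a = tan²(45° − φ/2) = 0.2194.
γ' = 18.3 − 9.81 = 8.490 kN/m³. Depth below WT = 6.0 m.
σ'_h at WT = K_a γ d_w = 9.716 kPa; at base = 9.716 + K_a γ' × 6.0 = 20.89 kPa.
P₁ (0–2.7 m) = ½×9.716×2.7 = 13.12. P₂ (2.7–8.7 m) = ½(9.716+20.89)×6.0 = 91.83.
P_w = ½ γ_w h₂² = 0.5×9.81×6.0² = 176.6. Total = 13.12+91.83+176.6 = 281.5 kN/m.

282 kN/m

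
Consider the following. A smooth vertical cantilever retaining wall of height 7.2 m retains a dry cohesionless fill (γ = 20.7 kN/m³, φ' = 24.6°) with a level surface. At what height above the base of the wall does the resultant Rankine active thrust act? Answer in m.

K_a = 0.4121.
The pressure distribution is triangular, so the resultant acts at H/3 above the base = 7.2/3 = 2.400 m.

2.40 m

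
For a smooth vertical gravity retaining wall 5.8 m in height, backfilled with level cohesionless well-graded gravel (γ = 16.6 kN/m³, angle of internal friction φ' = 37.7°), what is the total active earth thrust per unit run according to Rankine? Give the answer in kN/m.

K_a = tan²(45° − φ/2) = 0.2411.
P_a = ½ K_a γ H² = 0.5 × 0.2411 × 16.6 × 5.8² = 67.31 kN/m.

67.3 kN/m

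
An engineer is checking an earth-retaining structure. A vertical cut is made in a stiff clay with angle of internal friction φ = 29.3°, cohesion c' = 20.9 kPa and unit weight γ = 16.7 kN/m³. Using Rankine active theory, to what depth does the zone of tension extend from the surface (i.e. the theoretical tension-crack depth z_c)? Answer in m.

4.27 m

K_a = tan²(45° − 29.3°/2) = 0.3428; √K_a = 0.5855.
The active pressure is zero where K_a γ z = 2c√K_a, so z_c = 2c/(γ√K_a) = 2×20.9/(16.7×0.5855) = 4.275 m.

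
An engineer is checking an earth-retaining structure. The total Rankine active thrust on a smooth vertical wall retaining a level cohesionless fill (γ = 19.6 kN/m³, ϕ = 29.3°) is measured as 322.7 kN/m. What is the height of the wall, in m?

9.80 m

K_a = 0.3428. P_a = ½ K_a γ H² ⇒ H = √(2P_a/(K_a γ)).
H = √(2×322.7/(0.3428×19.6)) = 9.800 m.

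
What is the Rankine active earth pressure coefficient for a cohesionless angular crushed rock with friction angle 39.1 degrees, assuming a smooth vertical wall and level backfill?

K_a = (1 − sin φ)/(1 + sin φ) = (1 − sin 39.1°)/(1 + sin 39.1°) = 0.2265.

0.226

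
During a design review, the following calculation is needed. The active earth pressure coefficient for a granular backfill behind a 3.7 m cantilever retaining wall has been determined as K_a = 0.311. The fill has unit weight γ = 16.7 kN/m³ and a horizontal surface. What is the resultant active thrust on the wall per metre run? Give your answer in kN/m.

P = ½ K_a γ H² = 0.5 × 0.311 × 16.7 × 3.7² = 35.55 kN/m.

35.6 kN/m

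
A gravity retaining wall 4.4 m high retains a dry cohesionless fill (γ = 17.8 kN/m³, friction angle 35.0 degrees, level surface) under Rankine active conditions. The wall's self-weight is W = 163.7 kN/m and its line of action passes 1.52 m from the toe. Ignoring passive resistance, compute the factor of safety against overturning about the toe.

K_a = tan²(45° − 35.0°/2) = 0.2710.
P_a = ½K_aγH² = 0.5×0.2710×17.8×4.4² = 46.69 kN/m, acting at H/3 = 1.467 m above the base.
Overturning moment M_o = P_a × H/3 = 46.69 × 1.467 = 68.48.
Resisting moment M_r = W × 1.52 = 163.7 × 1.52 = 248.8.
FS_overturning = M_r/M_o = 248.8/68.48 = 3.633.

3.63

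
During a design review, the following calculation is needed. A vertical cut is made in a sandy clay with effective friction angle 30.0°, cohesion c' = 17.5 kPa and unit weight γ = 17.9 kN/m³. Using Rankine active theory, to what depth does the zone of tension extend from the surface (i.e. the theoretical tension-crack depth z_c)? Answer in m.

K_a = tan²(45° − 30.0°/2) = 0.3333; √K_a = 0.5774.
The active pressure is zero where K_a γ z = 2c√K_a, so z_c = 2c/(γ√K_a) = 2×17.5/(17.9×0.5774) = 3.387 m.

3.39 m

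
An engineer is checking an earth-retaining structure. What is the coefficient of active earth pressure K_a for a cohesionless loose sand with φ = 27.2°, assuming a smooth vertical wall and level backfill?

K_a = tan²(45° − φ/2) = tan²(31.40°) = 0.3726.

0.373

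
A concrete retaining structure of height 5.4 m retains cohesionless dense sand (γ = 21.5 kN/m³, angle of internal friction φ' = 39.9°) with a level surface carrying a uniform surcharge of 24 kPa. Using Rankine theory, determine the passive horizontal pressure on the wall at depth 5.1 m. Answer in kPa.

612 kPa

K_p = (1 + sin φ)/(1 − sin φ) = 4.578.
σ_v = γz + q = 21.5 × 5.1 + 24 = 133.6 kPa.
σ_h = K_p σ_v = 4.578 × 133.6 = 611.9 kPa.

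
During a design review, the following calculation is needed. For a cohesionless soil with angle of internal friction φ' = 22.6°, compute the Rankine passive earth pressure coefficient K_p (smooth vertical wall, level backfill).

2.25

K_p = (1 + sin φ)/(1 − sin φ) = tan²(45° + 22.6°/2) = 2.248.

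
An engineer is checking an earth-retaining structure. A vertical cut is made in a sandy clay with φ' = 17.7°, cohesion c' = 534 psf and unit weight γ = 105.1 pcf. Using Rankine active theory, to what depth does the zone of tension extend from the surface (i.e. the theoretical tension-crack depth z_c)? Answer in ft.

K_a = tan²(45° − 17.7°/2) = 0.5337; √K_a = 0.7306.
The active pressure is zero where K_a γ z = 2c√K_a, so z_c = 2c/(γ√K_a) = 2×534/(105.1×0.7306) = 13.91 ft.

13.9 ft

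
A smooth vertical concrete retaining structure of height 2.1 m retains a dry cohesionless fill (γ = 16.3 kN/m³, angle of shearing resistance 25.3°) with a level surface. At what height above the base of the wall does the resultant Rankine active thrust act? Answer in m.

0.700 m

K_a = 0.4012.
The pressure distribution is triangular, so the resultant acts at H/3 above the base = 2.1/3 = 0.7000 m.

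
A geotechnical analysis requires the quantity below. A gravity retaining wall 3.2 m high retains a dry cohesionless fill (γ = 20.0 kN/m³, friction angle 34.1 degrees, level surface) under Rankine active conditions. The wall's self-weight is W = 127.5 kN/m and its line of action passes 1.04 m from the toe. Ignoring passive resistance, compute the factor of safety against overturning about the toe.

4.31

K_a = tan²(45° − 34.1°/2) = 0.2815.
P_a = ½K_aγH² = 0.5×0.2815×20.0×3.2² = 28.83 kN/m, acting at H/3 = 1.067 m above the base.
Overturning moment M_o = P_a × H/3 = 28.83 × 1.067 = 30.75.
Resisting moment M_r = W × 1.04 = 127.5 × 1.04 = 132.6.
FS_overturning = M_r/M_o = 132.6/30.75 = 4.312.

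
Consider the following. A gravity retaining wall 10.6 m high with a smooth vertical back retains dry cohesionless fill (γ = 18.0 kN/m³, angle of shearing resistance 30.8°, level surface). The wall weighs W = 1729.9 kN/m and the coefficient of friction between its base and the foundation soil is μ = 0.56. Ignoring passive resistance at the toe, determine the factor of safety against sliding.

K_a = tan²(45° − 30.8°/2) = 0.3227.
P_a = ½K_aγH² = 0.5×0.3227×18.0×10.6² = 326.3 kN/m, acting at H/3 = 3.533 m above the base.
FS_sliding = μW / P_a = 0.56×1729.9 / 326.3 = 2.969.

2.97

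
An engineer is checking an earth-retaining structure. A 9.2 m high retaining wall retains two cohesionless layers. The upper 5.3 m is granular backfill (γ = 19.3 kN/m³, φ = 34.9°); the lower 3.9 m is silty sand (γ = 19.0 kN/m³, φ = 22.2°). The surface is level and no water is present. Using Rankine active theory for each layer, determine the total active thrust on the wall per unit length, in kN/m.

319 kN/m

K_a1 = tan²(45°−34.9°/2) = 0.2721; K_a2 = tan²(45°−22.2°/2) = 0.4515.
Layer 1: σ at base = K_a1 γ₁ h₁ = 27.84 kPa; P₁ = ½×27.84×5.3 = 73.77.
Layer 2: σ_v at top = γ₁h₁ = 102.3; σ_h top = K_a2×102.3 = 46.19; σ_h base = K_a2×(102.3+19.0×3.9) = 79.65.
P₂ = ½(46.19+79.65)×3.9 = 245.4. Total P_a = 73.77+245.4 = 319.2 kN/m.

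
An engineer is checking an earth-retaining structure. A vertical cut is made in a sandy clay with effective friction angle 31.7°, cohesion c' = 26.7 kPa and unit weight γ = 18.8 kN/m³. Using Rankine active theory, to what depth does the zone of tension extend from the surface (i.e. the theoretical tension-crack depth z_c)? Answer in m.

K_a = tan²(45° − 31.7°/2) = 0.3111; √K_a = 0.5577.
The active pressure is zero where K_a γ z = 2c√K_a, so z_c = 2c/(γ√K_a) = 2×26.7/(18.8×0.5577) = 5.093 m.

5.09 m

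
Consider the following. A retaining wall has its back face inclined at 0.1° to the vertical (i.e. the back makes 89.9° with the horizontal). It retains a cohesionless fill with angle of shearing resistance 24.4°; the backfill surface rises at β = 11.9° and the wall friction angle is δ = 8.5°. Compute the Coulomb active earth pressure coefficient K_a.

K_a = sin²(α+φ) / [sin²α · sin(α−δ) · (1 + √{sin(φ+δ)sin(φ−β) / (sin(α−δ)sin(α+β))})²].
With α = 89.9°, φ = 24.4°, δ = 8.5°, β = 11.9°: K_a = 0.4620.

0.462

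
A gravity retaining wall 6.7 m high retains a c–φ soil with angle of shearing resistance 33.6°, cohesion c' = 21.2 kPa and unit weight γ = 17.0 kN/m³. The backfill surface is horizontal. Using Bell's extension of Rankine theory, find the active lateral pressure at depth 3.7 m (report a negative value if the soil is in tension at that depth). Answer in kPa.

K_a = (1 − sin φ)/(1 + sin φ) = 0.2875.
σ_a = K_a γ z − 2c√K_a = 0.2875×17.0×3.7 − 2×21.2×0.5362 = -4.651 kPa.

-4.65 kPa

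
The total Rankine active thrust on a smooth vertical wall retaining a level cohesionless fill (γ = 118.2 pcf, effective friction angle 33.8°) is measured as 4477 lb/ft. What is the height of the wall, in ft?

K_a = 0.2851. P_a = ½ K_a γ H² ⇒ H = √(2P_a/(K_a γ)).
H = √(2×4477/(0.2851×118.2)) = 16.30 ft.

16.3 ft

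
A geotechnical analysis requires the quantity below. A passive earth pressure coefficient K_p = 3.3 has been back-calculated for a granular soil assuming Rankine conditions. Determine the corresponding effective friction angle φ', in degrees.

32.3°

K_p = (1+sin φ)/(1−sin φ) ⇒ sin φ = (K_p − 1)/(K_p + 1) = 0.5349.
φ = arcsin(0.5349) = 32.34°.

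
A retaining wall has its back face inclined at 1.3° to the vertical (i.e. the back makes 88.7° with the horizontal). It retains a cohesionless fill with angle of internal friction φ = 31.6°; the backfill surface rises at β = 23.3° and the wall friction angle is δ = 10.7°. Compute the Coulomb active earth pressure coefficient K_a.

0.433

K_a = sin²(α+φ) / [sin²α · sin(α−δ) · (1 + √{sin(φ+δ)sin(φ−β) / (sin(α−δ)sin(α+β))})²].
With α = 88.7°, φ = 31.6°, δ = 10.7°, β = 23.3°: K_a = 0.4328.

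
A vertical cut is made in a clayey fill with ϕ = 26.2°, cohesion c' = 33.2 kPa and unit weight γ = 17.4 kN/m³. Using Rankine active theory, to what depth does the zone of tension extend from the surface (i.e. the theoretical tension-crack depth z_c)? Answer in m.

6.13 m

K_a = tan²(45° − 26.2°/2) = 0.3874; √K_a = 0.6224.
The active pressure is zero where K_a γ z = 2c√K_a, so z_c = 2c/(γ√K_a) = 2×33.2/(17.4×0.6224) = 6.131 m.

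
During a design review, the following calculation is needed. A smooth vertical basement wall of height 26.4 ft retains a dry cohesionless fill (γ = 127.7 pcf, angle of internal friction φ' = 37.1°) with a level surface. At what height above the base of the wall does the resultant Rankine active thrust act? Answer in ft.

8.80 ft

K_a = 0.2475.
The pressure distribution is triangular, so the resultant acts at H/3 above the base = 26.4/3 = 8.800 ft.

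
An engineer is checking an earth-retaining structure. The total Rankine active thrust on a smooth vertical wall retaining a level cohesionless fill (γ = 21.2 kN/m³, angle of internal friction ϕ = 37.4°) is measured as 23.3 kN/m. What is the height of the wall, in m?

K_a = 0.2443. P_a = ½ K_a γ H² ⇒ H = √(2P_a/(K_a γ)).
H = √(2×23.3/(0.2443×21.2)) = 3.000 m.

3.00 m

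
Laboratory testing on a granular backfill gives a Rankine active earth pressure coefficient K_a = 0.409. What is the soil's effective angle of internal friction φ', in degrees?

K_a = tan²(45° − φ/2) ⇒ 45° − φ/2 = arctan(√0.409) = 32.60°.
φ = 2(45° − 32.60°) = 24.80°.

24.8°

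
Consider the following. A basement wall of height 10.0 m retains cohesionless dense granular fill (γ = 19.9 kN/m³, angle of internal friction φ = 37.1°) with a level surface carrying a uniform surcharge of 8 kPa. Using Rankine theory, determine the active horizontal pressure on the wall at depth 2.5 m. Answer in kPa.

K_a = (1 − sin φ)/(1 + sin φ) = 0.2475.
σ_v = γz + q = 19.9 × 2.5 + 8 = 57.75 kPa.
σ_h = K_a σ_v = 0.2475 × 57.75 = 14.29 kPa.

14.3 kPa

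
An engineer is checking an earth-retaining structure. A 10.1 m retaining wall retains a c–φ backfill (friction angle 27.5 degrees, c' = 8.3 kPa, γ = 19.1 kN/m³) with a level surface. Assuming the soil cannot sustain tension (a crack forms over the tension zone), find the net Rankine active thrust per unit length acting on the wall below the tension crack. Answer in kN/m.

264 kN/m

K_a = 0.3682; √K_a = 0.6068.
Tension-crack depth z_c = 2c/(γ√K_a) = 2×8.3/(19.1×0.6068) = 1.432 m.
σ_a at base = K_a γ H − 2c√K_a = 0.3682×19.1×10.1 − 2×8.3×0.6068 = 60.96 kPa.
P_a = ½ × 60.96 × (H − z_c) = 0.5×60.96×8.668 = 264.2 kN/m.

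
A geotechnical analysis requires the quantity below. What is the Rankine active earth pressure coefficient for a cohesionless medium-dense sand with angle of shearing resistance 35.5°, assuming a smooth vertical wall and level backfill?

0.265

K_a = tan²(45° − φ/2) = tan²(27.25°) = 0.2653.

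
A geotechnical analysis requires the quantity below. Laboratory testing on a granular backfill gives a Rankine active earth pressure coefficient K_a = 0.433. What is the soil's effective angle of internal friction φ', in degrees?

23.3°

K_a = tan²(45° − φ/2) ⇒ 45° − φ/2 = arctan(√0.433) = 33.35°.
φ = 2(45° − 33.35°) = 23.31°.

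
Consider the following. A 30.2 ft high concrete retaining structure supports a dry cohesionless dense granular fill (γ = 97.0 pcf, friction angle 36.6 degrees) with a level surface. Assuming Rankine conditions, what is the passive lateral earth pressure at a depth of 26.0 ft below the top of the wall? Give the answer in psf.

9970 psf

K_p = (1 + sin φ)/(1 − sin φ) = 3.953.
σ_h = K_p γ z = 3.953 × 97.0 × 26.0 = 9970 psf.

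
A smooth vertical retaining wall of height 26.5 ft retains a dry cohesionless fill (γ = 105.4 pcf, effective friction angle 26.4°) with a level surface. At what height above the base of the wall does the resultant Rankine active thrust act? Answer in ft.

8.83 ft

K_a = 0.3844.
The pressure distribution is triangular, so the resultant acts at H/3 above the base = 26.5/3 = 8.833 ft.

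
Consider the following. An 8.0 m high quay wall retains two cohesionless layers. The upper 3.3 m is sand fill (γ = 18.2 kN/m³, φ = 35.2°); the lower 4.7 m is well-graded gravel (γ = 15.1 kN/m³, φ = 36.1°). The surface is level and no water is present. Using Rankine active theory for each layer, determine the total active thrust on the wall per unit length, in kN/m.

K_a1 = tan²(45°−35.2°/2) = 0.2687; K_a2 = tan²(45°−36.1°/2) = 0.2585.
Layer 1: σ at base = K_a1 γ₁ h₁ = 16.14 kPa; P₁ = ½×16.14×3.3 = 26.63.
Layer 2: σ_v at top = γ₁h₁ = 60.06; σ_h top = K_a2×60.06 = 15.53; σ_h base = K_a2×(60.06+15.1×4.7) = 33.87.
P₂ = ½(15.53+33.87)×4.7 = 116.1. Total P_a = 26.63+116.1 = 142.7 kN/m.

143 kN/m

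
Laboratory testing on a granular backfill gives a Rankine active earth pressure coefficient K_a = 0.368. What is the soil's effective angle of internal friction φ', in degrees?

27.5°

K_a = tan²(45° − φ/2) ⇒ 45° − φ/2 = arctan(√0.368) = 31.24°.
φ = 2(45° − 31.24°) = 27.52°.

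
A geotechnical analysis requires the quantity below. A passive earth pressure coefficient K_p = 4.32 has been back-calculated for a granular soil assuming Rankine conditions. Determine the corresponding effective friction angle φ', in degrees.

38.6°

K_p = (1+sin φ)/(1−sin φ) ⇒ sin φ = (K_p − 1)/(K_p + 1) = 0.6241.
φ = arcsin(0.6241) = 38.61°.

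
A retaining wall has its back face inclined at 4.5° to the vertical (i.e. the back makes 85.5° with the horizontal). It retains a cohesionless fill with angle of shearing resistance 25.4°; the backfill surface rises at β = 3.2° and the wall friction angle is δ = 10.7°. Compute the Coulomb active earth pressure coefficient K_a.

K_a = sin²(α+φ) / [sin²α · sin(α−δ) · (1 + √{sin(φ+δ)sin(φ−β) / (sin(α−δ)sin(α+β))})²].
With α = 85.5°, φ = 25.4°, δ = 10.7°, β = 3.2°: K_a = 0.4152.

0.415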